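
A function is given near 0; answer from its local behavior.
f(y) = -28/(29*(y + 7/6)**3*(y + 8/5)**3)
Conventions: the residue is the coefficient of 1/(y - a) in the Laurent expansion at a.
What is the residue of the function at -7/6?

The residue is -4082400000/10767497.

At the order-3 pole -7/6 set g(y) = (y - (-7/6))^3*f(y) = -28/(29*(y + 8/5)**3).
Order-3 pole: residue = g''(a)/2; g''(-7/6) = -8164800000/10767497, so the residue is -4082400000/10767497.


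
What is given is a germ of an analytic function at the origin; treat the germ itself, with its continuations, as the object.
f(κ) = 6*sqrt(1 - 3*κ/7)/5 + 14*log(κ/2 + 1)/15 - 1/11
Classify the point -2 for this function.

The point is a logarithmic branch point.

The term (14/15)*log(1 - κ/(-2)) has argument 1 - -2/(-2) = 0 at -2: a logarithmic (infinitely-sheeted) branch point; the remaining terms are analytic or single-valued there.


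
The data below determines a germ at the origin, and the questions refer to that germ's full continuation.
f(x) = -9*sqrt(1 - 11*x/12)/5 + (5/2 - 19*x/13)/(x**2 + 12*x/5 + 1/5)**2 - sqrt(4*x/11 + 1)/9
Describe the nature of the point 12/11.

The point is an algebraic (square-root) branch point.

The term (-9/5)*sqrt(1 - x/(12/11)) has argument 1 - 12/11/(12/11) = 0 at 12/11: a square-root (algebraic, two-sheeted) branch point; the remaining terms are analytic or single-valued there.


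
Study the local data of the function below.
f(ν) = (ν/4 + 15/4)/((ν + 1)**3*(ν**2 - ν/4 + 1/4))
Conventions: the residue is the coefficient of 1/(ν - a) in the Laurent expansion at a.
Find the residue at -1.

At the order-3 pole -1 set g(ν) = (ν - (-1))^3*f(ν) = (ν/4 + 15/4)/(ν**2 - ν/4 + 1/4).
Order-3 pole: residue = g''(a)/2; g''(-1) = 71/9, so the residue is 71/18.

The residue is 71/18.


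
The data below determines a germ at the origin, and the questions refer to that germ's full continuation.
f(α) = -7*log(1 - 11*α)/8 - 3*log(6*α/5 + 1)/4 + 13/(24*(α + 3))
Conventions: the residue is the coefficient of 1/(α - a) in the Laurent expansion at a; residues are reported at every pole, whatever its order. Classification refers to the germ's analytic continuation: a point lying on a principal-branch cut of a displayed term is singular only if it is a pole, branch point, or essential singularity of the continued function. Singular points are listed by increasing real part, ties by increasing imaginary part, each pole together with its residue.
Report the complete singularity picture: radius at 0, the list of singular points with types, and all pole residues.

Radius of convergence at 0: 1/11.
At -3: a pole of order 1; residue 13/24.
At -5/6: a logarithmic branch point.
At 1/11: a logarithmic branch point.

Denominator factor (α + 3): pole of order 1 at -3, modulus 3.
Branch term (-7/8)*log(1 - α/(1/11)): its argument vanishes at α = 1/11, a logarithmic branch point, modulus 1/11.
Branch term (-3/4)*log(1 - α/(-5/6)): its argument vanishes at α = -5/6, a logarithmic branch point, modulus 5/6.
The radius of convergence is the smallest modulus among the singular points: 1/11.
The branch terms are analytic at -3 and contribute nothing to the residue; only the rational part matters.
At the order-1 pole -3 set g(α) = (α - (-3))*(rational part) = 13/24.
Simple pole: residue = g(a) at a = -3, which is 13/24.
List the singular points by increasing real part (a conjugate pair: the negative imaginary part first).


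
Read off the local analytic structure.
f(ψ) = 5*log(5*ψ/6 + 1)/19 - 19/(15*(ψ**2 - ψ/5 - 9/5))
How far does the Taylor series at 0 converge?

Denominator factor (ψ**2 - ψ/5 - 9/5): discriminant 181/25, real irrational roots 1/10 + (1/10)*sqrt(181) and 1/10 - (1/10)*sqrt(181); poles of order 1, moduli 1/10 + (1/10)*sqrt(181) and -1/10 + (1/10)*sqrt(181).
Branch term (5/19)*log(1 - ψ/(-6/5)): its argument vanishes at ψ = -6/5, a logarithmic branch point, modulus 6/5.
The radius of convergence is the smallest modulus among the singular points: 6/5.

The radius of convergence is 6/5.


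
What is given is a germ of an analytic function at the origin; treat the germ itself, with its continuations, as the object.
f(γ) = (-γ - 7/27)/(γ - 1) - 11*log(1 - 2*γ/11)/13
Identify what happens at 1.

The point is a pole of order 1.

The denominator factor γ - 1 vanishes at 1 and appears to the power 1; the numerator there equals -34/27, nonzero, and no other factor vanishes.
The branch terms are analytic at this point.
Hence a pole whose order is the multiplicity, 1.


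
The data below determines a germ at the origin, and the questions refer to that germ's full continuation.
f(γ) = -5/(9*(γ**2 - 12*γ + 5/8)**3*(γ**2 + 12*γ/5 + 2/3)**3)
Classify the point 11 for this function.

Denominator factors: γ**2 + 12*γ/5 + 2/3 = 2221/15 at γ = 11; γ**2 - 12*γ + 5/8 = -83/8 at γ = 11 — none vanishes.
So the germ continues analytically to 11.

The point is a regular point.


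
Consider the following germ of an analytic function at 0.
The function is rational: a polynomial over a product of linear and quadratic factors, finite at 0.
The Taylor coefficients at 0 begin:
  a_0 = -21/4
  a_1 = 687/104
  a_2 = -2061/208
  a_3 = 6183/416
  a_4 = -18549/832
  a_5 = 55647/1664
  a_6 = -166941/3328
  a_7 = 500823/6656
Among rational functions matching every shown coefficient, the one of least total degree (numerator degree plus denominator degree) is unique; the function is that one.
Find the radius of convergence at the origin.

No rational of total degree below 2 reproduces all 8 coefficients; solving the [1/1] Pade equations on them gives f(φ) = (-11*φ/13 - 7/2)/(φ + 2/3), whose expansion matches every shown term.
Denominator factor (φ + 2/3): pole of order 1 at -2/3, modulus 2/3.
The radius of convergence is the smallest modulus among the singular points: 2/3.

The radius of convergence is 2/3.


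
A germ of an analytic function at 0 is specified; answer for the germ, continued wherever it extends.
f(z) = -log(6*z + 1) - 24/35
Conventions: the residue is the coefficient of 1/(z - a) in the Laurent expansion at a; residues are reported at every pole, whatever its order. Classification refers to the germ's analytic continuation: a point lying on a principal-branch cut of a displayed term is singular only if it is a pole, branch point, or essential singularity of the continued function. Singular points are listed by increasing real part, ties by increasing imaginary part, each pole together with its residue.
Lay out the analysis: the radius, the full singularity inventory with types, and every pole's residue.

Radius of convergence at 0: 1/6.
At -1/6: a logarithmic branch point.

Branch term (-1)*log(1 - z/(-1/6)): its argument vanishes at z = -1/6, a logarithmic branch point, modulus 1/6.
The radius of convergence is the smallest modulus among the singular points: 1/6.


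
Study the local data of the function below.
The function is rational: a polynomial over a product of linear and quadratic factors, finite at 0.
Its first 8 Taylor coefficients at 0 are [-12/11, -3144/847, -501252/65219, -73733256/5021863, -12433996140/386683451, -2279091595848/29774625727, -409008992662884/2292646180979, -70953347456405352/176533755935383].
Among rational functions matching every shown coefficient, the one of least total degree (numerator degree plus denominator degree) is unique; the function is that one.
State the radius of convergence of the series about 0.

No rational of total degree below 4 reproduces all 8 coefficients; solving the [0/4] Pade equations on them gives f(η) = -1/((η**2 - 4*η + 11/7)*(η**2 - η/2 + 7/12)), whose expansion matches every shown term.
Denominator factor (η**2 - η/2 + 7/12): discriminant -25/12, complex-conjugate roots (1/4) + ((5/12)*sqrt(3))*i and (1/4) - ((5/12)*sqrt(3))*i; poles of order 1, moduli (1/6)*sqrt(21) and (1/6)*sqrt(21).
Denominator factor (η**2 - 4*η + 11/7): discriminant 68/7, real irrational roots 2 + (1/7)*sqrt(119) and 2 - (1/7)*sqrt(119); poles of order 1, moduli 2 + (1/7)*sqrt(119) and 2 - (1/7)*sqrt(119).
The radius of convergence is the smallest modulus among the singular points: 2 - (1/7)*sqrt(119).

The radius of convergence is 2 - (1/7)*sqrt(119).


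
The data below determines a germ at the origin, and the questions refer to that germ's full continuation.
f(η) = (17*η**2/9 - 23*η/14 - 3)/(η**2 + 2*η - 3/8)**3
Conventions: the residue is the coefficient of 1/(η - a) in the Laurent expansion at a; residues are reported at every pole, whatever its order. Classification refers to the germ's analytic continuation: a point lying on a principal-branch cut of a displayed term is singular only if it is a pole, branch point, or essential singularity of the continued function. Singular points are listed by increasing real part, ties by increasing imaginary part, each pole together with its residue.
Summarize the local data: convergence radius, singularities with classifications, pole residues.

Radius of convergence at 0: -1 + (1/4)*sqrt(22).
At -1 - (1/4)*sqrt(22): a pole of order 3; residue (505/83853)*sqrt(22).
At -1 + (1/4)*sqrt(22): a pole of order 3; residue -(505/83853)*sqrt(22).


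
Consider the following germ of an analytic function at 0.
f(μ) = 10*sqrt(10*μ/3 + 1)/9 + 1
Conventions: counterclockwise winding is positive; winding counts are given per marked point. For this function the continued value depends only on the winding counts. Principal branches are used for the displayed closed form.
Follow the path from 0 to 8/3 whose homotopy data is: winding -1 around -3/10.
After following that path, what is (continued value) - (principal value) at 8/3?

The rational part is single-valued and drops out of the difference; each branch term changes only by its own monodromy.
(10/9)*sqrt(1 - μ/(-3/10)): winding -1 is odd, the square root flips sign, contributing -2*(10/9)*sqrt(1 - (8/3)/(-3/10)) = -2*(10/9)*sqrt(89/9) = -(20/27)*sqrt(89).
Summing the contributions at μ = 8/3 gives -(20/27)*sqrt(89).

Continued minus principal equals -(20/27)*sqrt(89).


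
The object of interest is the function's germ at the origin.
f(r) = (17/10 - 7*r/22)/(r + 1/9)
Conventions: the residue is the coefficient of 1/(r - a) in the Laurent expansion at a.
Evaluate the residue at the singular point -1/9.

The residue is 859/495.

At the order-1 pole -1/9 set g(r) = (r - (-1/9))*f(r) = 17/10 - 7*r/22.
Simple pole: residue = g(a) at a = -1/9, which is 859/495.


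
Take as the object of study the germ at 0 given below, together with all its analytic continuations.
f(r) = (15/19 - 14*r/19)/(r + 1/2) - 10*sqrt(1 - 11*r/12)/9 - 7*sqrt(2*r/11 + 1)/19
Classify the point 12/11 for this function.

The term (-10/9)*sqrt(1 - r/(12/11)) has argument 1 - 12/11/(12/11) = 0 at 12/11: a square-root (algebraic, two-sheeted) branch point; the remaining terms are analytic or single-valued there.

The point is an algebraic (square-root) branch point.


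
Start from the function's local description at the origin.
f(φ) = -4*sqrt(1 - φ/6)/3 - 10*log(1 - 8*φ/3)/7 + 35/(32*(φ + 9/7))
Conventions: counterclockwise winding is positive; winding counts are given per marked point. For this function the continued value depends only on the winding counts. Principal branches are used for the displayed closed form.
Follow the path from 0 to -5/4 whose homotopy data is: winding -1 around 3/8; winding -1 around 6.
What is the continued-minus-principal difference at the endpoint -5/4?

Continued minus principal equals ((2/9)*sqrt(174)) + ((20/7)*pi)*i.

The rational part is single-valued and drops out of the difference; each branch term changes only by its own monodromy.
(-4/3)*sqrt(1 - φ/(6)): winding -1 is odd, the square root flips sign, contributing -2*(-4/3)*sqrt(1 - (-5/4)/(6)) = -2*(-4/3)*sqrt(29/24) = (2/9)*sqrt(174).
(-10/7)*log(1 - φ/(3/8)): each positive loop around 3/8 adds 2*pi*i to the log, so winding -1 contributes (-10/7)*(-1)*2*pi*i = (20/7)*pi*i.
Summing the contributions at φ = -5/4 gives ((2/9)*sqrt(174)) + ((20/7)*pi)*i.


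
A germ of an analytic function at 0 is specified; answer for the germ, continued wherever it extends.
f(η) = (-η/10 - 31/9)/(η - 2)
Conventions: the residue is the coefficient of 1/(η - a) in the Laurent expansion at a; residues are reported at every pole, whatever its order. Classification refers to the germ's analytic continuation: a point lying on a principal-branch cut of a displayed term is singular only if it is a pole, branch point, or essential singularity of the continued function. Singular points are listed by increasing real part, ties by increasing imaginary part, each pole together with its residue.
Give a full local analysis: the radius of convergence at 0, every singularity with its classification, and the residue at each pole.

Denominator factor (η - 2): pole of order 1 at 2, modulus 2.
The radius of convergence is the smallest modulus among the singular points: 2.
At the order-1 pole 2 set g(η) = (η - (2))*f(η) = -η/10 - 31/9.
Simple pole: residue = g(a) at a = 2, which is -164/45.

Radius of convergence at 0: 2.
At 2: a pole of order 1; residue -164/45.


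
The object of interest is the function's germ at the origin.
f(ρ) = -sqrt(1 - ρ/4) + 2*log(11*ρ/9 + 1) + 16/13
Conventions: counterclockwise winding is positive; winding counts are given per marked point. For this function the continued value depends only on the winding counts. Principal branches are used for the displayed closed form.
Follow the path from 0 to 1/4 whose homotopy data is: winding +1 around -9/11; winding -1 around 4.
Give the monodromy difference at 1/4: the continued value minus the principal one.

The rational part is single-valued and drops out of the difference; each branch term changes only by its own monodromy.
(-1)*sqrt(1 - ρ/(4)): winding -1 is odd, the square root flips sign, contributing -2*(-1)*sqrt(1 - (1/4)/(4)) = -2*(-1)*sqrt(15/16) = (1/2)*sqrt(15).
(2)*log(1 - ρ/(-9/11)): each positive loop around -9/11 adds 2*pi*i to the log, so winding +1 contributes (2)*(1)*2*pi*i = (4)*pi*i.
Summing the contributions at ρ = 1/4 gives ((1/2)*sqrt(15)) + ((4)*pi)*i.

Continued minus principal equals ((1/2)*sqrt(15)) + ((4)*pi)*i.


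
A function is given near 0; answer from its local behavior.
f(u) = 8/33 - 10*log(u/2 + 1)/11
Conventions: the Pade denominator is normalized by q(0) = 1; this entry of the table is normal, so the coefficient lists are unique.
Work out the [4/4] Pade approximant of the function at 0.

Taylor coefficients needed (expand at 0): a_0 = 8/33, a_1 = -5/11, a_2 = 5/44, a_3 = -5/132, a_4 = 5/352, a_5 = -1/176, a_6 = 5/2112, a_7 = -5/4928, a_8 = 5/11264.
Write the denominator as Q(u) = 1 + q1*u + q2*u^2 + q3*u^3 + q4*u^4. Requiring Q*f - P = O(u^9) with deg P <= 4 kills the coefficients of u^5..u^8 in Q*f:
  u^5: a_5 + q1*a_4 + q2*a_3 + q3*a_2 + q4*a_1 = 0, i.e. -1/176 + (5/352)*q1 + (-5/132)*q2 + (5/44)*q3 + (-5/11)*q4 = 0.
  u^6: a_6 + q1*a_5 + q2*a_4 + q3*a_3 + q4*a_2 = 0, i.e. 5/2112 + (-1/176)*q1 + (5/352)*q2 + (-5/132)*q3 + (5/44)*q4 = 0.
  u^7: a_7 + q1*a_6 + q2*a_5 + q3*a_4 + q4*a_3 = 0, i.e. -5/4928 + (5/2112)*q1 + (-1/176)*q2 + (5/352)*q3 + (-5/132)*q4 = 0.
  u^8: a_8 + q1*a_7 + q2*a_6 + q3*a_5 + q4*a_4 = 0, i.e. 5/11264 + (-5/4928)*q1 + (5/2112)*q2 + (-1/176)*q3 + (5/352)*q4 = 0.
Solving this linear system: q1 = 1, q2 = 9/28, q3 = 1/28, q4 = 1/1120.
The numerator is Q*f truncated at degree 4: P0 = a_0 = 8/33; P1 = a_1 + q1*a_0 = -7/33; P2 = a_2 + q1*a_1 + q2*a_0 = -81/308; P3 = a_3 + q1*a_2 + q2*a_1 + q3*a_0 = -19/308; P4 = a_4 + q1*a_3 + q2*a_2 + q3*a_1 + q4*a_0 = -39/12320.

The Pade approximant has numerator coefficients [8/33, -7/33, -81/308, -19/308, -39/12320]; denominator coefficients [1, 1, 9/28, 1/28, 1/1120].


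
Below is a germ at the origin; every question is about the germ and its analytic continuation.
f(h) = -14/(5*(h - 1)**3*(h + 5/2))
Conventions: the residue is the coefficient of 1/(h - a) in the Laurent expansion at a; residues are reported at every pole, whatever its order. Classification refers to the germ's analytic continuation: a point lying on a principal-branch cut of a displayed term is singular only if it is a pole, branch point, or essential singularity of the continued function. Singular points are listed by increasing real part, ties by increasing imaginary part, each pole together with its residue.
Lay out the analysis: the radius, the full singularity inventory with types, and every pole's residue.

Radius of convergence at 0: 1.
At -5/2: a pole of order 1; residue 16/245.
At 1: a pole of order 3; residue -16/245.

Denominator factor (h - 1)^3: pole of order 3 at 1, modulus 1.
Denominator factor (h + 5/2): pole of order 1 at -5/2, modulus 5/2.
The radius of convergence is the smallest modulus among the singular points: 1.
At the order-1 pole -5/2 set g(h) = (h - (-5/2))*f(h) = -14/(5*(h - 1)**3).
Simple pole: residue = g(a) at a = -5/2, which is 16/245.
At the order-3 pole 1 set g(h) = (h - (1))^3*f(h) = -14/(5*(h + 5/2)).
Order-3 pole: residue = g''(a)/2; g''(1) = -32/245, so the residue is -16/245.
List the singular points by increasing real part (a conjugate pair: the negative imaginary part first).


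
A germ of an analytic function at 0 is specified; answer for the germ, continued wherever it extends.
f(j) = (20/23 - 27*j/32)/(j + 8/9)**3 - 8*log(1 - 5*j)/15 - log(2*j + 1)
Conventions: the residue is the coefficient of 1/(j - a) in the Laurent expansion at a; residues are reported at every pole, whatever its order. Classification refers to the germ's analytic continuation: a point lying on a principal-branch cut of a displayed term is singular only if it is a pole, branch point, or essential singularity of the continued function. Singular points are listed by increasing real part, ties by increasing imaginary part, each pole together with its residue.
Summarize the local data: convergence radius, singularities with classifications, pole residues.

Denominator factor (j + 8/9)^3: pole of order 3 at -8/9, modulus 8/9.
Branch term (-8/15)*log(1 - j/(1/5)): its argument vanishes at j = 1/5, a logarithmic branch point, modulus 1/5.
Branch term (-1)*log(1 - j/(-1/2)): its argument vanishes at j = -1/2, a logarithmic branch point, modulus 1/2.
The radius of convergence is the smallest modulus among the singular points: 1/5.
The branch terms are analytic at -8/9 and contribute nothing to the residue; only the rational part matters.
At the order-3 pole -8/9 set g(j) = (j - (-8/9))^3*(rational part) = 20/23 - 27*j/32.
Order-3 pole: residue = g''(a)/2; g''(-8/9) = 0, so the residue is 0.
List the singular points by increasing real part (a conjugate pair: the negative imaginary part first).

Radius of convergence at 0: 1/5.
At -8/9: a pole of order 3; residue 0.
At -1/2: a logarithmic branch point.
At 1/5: a logarithmic branch point.


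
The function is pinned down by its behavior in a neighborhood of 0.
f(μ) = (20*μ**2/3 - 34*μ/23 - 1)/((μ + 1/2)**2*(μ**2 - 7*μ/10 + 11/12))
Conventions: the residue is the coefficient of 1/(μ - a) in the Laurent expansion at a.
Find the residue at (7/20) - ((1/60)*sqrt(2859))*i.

The residue is (412480/190463) + ((11759920/544533717)*sqrt(2859))*i.


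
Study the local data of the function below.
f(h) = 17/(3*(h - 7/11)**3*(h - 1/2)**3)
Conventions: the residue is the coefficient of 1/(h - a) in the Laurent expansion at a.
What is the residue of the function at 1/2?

At the order-3 pole 1/2 set g(h) = (h - (1/2))^3*f(h) = 17/(3*(h - 7/11)**3).
Order-3 pole: residue = g''(a)/2; g''(1/2) = -350446976/243, so the residue is -175223488/243.

The residue is -175223488/243.


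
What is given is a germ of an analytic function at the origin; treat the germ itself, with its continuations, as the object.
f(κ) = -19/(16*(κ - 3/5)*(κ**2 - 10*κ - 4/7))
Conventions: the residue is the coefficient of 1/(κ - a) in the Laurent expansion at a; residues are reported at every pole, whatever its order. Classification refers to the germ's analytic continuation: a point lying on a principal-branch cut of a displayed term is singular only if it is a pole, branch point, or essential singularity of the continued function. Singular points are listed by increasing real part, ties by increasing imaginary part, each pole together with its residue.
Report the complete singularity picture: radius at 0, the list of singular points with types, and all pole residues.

Denominator factor (κ - 3/5): pole of order 1 at 3/5, modulus 3/5.
Denominator factor (κ**2 - 10*κ - 4/7): discriminant 716/7, real irrational roots 5 + (1/7)*sqrt(1253) and 5 - (1/7)*sqrt(1253); poles of order 1, moduli 5 + (1/7)*sqrt(1253) and -5 + (1/7)*sqrt(1253).
The radius of convergence is the smallest modulus among the singular points: -5 + (1/7)*sqrt(1253).
The factor κ**2 - 10*κ - 4/7 splits as (κ - a)(κ - a') with a = 5 - (1/7)*sqrt(1253), a' = 5 + (1/7)*sqrt(1253). At the order-1 pole a set g(κ) = (κ - a)*f(κ) = [-19/(16*(κ - 3/5))] / (κ - a').
Simple pole: residue = g(a) at a = 5 - (1/7)*sqrt(1253), which is -3325/34784 - (7315/3113168)*sqrt(1253).
At the order-1 pole 3/5 set g(κ) = (κ - (3/5))*f(κ) = -19/(16*(κ**2 - 10*κ - 4/7)).
Simple pole: residue = g(a) at a = 3/5, which is 3325/17392.
The factor κ**2 - 10*κ - 4/7 splits as (κ - a)(κ - a') with a = 5 + (1/7)*sqrt(1253), a' = 5 - (1/7)*sqrt(1253). At the order-1 pole a set g(κ) = (κ - a)*f(κ) = [-19/(16*(κ - 3/5))] / (κ - a').
Simple pole: residue = g(a) at a = 5 + (1/7)*sqrt(1253), which is -3325/34784 + (7315/3113168)*sqrt(1253).
List the singular points by increasing real part (a conjugate pair: the negative imaginary part first).

Radius of convergence at 0: -5 + (1/7)*sqrt(1253).
At 5 - (1/7)*sqrt(1253): a pole of order 1; residue -3325/34784 - (7315/3113168)*sqrt(1253).
At 3/5: a pole of order 1; residue 3325/17392.
At 5 + (1/7)*sqrt(1253): a pole of order 1; residue -3325/34784 + (7315/3113168)*sqrt(1253).


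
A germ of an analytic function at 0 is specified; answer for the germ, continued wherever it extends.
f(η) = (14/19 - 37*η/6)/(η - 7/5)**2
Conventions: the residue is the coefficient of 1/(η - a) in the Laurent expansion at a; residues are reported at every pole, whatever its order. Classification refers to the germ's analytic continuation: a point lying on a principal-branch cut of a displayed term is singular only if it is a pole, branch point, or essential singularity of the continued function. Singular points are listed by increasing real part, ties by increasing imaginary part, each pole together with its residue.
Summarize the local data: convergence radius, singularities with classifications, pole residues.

Denominator factor (η - 7/5)^2: pole of order 2 at 7/5, modulus 7/5.
The radius of convergence is the smallest modulus among the singular points: 7/5.
At the order-2 pole 7/5 set g(η) = (η - (7/5))^2*f(η) = 14/19 - 37*η/6.
Order-2 pole: residue = g'(a); g'(7/5) = -37/6, so the residue is -37/6.

Radius of convergence at 0: 7/5.
At 7/5: a pole of order 2; residue -37/6.


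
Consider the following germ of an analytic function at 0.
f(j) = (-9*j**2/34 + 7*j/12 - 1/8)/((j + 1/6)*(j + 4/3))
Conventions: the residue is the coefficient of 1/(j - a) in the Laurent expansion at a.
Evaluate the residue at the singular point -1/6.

At the order-1 pole -1/6 set g(j) = (j - (-1/6))*f(j) = (-9*j**2/34 + 7*j/12 - 1/8)/(j + 4/3).
Simple pole: residue = g(a) at a = -1/6, which is -281/1428.

The residue is -281/1428.


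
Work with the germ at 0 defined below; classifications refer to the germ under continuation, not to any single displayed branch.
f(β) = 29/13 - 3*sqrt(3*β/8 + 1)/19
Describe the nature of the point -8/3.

The term (-3/19)*sqrt(1 - β/(-8/3)) has argument 1 - -8/3/(-8/3) = 0 at -8/3: a square-root (algebraic, two-sheeted) branch point; the remaining terms are analytic or single-valued there.

The point is an algebraic (square-root) branch point.


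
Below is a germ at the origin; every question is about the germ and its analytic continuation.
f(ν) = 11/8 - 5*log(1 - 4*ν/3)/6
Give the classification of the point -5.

There is no denominator, hence no pole anywhere.
Branch term log(1 - ν/(3/4)): argument at -5 is 23/3, nonzero, so -5 is not its branch point (a point on a principal cut is still regular for the continued germ).
So the germ continues analytically to -5.

The point is a regular point.


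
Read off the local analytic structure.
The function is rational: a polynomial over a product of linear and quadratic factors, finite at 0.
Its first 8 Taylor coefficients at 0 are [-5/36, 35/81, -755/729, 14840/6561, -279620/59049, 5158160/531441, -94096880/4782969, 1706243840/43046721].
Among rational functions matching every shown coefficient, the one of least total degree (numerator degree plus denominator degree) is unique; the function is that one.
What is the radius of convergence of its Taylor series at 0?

The radius of convergence is 1/2.

No rational of total degree below 2 reproduces all 8 coefficients; solving the [0/2] Pade equations on them gives f(y) = -1/(16*(y + 1/2)*(y + 9/10)), whose expansion matches every shown term.
Denominator factor (y + 9/10): pole of order 1 at -9/10, modulus 9/10.
Denominator factor (y + 1/2): pole of order 1 at -1/2, modulus 1/2.
The radius of convergence is the smallest modulus among the singular points: 1/2.


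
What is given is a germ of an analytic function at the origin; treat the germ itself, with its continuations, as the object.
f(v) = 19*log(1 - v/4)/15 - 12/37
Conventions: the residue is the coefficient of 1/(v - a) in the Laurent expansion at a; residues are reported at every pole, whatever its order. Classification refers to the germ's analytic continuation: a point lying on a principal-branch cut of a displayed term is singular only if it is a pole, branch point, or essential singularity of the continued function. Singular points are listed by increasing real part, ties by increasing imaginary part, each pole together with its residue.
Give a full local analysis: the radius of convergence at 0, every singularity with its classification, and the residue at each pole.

Radius of convergence at 0: 4.
At 4: a logarithmic branch point.

Branch term (19/15)*log(1 - v/(4)): its argument vanishes at v = 4, a logarithmic branch point, modulus 4.
The radius of convergence is the smallest modulus among the singular points: 4.


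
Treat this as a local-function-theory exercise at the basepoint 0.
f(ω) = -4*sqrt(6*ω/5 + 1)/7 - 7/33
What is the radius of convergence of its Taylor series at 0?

Branch term (-4/7)*sqrt(1 - ω/(-5/6)): its argument vanishes at ω = -5/6, a square-root branch point, modulus 5/6.
The radius of convergence is the smallest modulus among the singular points: 5/6.

The radius of convergence is 5/6.


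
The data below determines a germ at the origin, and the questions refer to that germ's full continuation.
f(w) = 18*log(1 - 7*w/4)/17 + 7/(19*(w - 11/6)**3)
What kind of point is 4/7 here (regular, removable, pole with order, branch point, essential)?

The point is a logarithmic branch point.

The term (18/17)*log(1 - w/(4/7)) has argument 1 - 4/7/(4/7) = 0 at 4/7: a logarithmic (infinitely-sheeted) branch point; the remaining terms are analytic or single-valued there.


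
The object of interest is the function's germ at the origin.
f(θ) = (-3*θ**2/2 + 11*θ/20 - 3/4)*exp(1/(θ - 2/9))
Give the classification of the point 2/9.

The exponent 1/(θ - (2/9)) has a pole at 2/9, so exp(1/(θ - (2/9))) takes every nonzero value near it: an essential singularity (not a pole of any order).

The point is an essential singularity.


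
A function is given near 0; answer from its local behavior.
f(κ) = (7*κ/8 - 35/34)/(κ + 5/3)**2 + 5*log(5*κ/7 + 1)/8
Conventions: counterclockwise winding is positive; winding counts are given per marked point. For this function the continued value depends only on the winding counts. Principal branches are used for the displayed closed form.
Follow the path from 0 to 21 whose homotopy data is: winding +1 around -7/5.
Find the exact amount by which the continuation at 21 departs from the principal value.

The rational part is single-valued and drops out of the difference; each branch term changes only by its own monodromy.
(5/8)*log(1 - κ/(-7/5)): each positive loop around -7/5 adds 2*pi*i to the log, so winding +1 contributes (5/8)*(1)*2*pi*i = (5/4)*pi*i.
Summing the contributions at κ = 21 gives (5/4)*pi*i.

Continued minus principal equals (5/4)*pi*i.


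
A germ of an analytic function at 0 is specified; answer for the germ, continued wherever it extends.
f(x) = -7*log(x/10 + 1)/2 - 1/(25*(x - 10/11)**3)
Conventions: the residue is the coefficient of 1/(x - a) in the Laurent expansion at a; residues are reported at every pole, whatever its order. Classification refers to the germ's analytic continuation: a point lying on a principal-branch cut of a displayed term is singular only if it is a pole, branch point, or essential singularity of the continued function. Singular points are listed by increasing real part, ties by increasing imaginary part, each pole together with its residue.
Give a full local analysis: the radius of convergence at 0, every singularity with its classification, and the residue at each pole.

Denominator factor (x - 10/11)^3: pole of order 3 at 10/11, modulus 10/11.
Branch term (-7/2)*log(1 - x/(-10)): its argument vanishes at x = -10, a logarithmic branch point, modulus 10.
The radius of convergence is the smallest modulus among the singular points: 10/11.
The branch term is analytic at 10/11 and contributes nothing to the residue; only the rational part matters.
At the order-3 pole 10/11 set g(x) = (x - (10/11))^3*(rational part) = -1/25.
Order-3 pole: residue = g''(a)/2; g''(10/11) = 0, so the residue is 0.
List the singular points by increasing real part (a conjugate pair: the negative imaginary part first).

Radius of convergence at 0: 10/11.
At -10: a logarithmic branch point.
At 10/11: a pole of order 3; residue 0.


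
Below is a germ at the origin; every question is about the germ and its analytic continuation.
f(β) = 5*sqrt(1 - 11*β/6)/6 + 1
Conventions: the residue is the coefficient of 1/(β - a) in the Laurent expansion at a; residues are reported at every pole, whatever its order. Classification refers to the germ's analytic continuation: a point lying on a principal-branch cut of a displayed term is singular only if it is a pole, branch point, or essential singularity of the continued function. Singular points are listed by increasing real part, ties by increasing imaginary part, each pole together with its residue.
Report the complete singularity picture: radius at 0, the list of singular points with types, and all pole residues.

Branch term (5/6)*sqrt(1 - β/(6/11)): its argument vanishes at β = 6/11, a square-root branch point, modulus 6/11.
The radius of convergence is the smallest modulus among the singular points: 6/11.

Radius of convergence at 0: 6/11.
At 6/11: an algebraic (square-root) branch point.


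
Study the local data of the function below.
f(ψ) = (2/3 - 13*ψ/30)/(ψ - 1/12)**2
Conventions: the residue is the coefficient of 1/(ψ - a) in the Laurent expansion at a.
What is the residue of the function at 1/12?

At the order-2 pole 1/12 set g(ψ) = (ψ - (1/12))^2*f(ψ) = 2/3 - 13*ψ/30.
Order-2 pole: residue = g'(a); g'(1/12) = -13/30, so the residue is -13/30.

The residue is -13/30.


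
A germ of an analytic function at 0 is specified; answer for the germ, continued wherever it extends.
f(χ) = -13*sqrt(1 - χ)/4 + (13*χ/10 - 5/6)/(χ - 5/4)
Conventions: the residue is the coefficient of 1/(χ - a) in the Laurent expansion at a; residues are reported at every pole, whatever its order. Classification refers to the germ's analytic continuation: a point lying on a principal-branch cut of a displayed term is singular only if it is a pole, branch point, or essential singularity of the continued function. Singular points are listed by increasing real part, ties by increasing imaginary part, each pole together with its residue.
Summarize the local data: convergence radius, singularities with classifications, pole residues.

Denominator factor (χ - 5/4): pole of order 1 at 5/4, modulus 5/4.
Branch term (-13/4)*sqrt(1 - χ/(1)): its argument vanishes at χ = 1, a square-root branch point, modulus 1.
The radius of convergence is the smallest modulus among the singular points: 1.
The branch term is analytic at 5/4 and contributes nothing to the residue; only the rational part matters.
At the order-1 pole 5/4 set g(χ) = (χ - (5/4))*(rational part) = 13*χ/10 - 5/6.
Simple pole: residue = g(a) at a = 5/4, which is 19/24.
List the singular points by increasing real part (a conjugate pair: the negative imaginary part first).

Radius of convergence at 0: 1.
At 1: an algebraic (square-root) branch point.
At 5/4: a pole of order 1; residue 19/24.


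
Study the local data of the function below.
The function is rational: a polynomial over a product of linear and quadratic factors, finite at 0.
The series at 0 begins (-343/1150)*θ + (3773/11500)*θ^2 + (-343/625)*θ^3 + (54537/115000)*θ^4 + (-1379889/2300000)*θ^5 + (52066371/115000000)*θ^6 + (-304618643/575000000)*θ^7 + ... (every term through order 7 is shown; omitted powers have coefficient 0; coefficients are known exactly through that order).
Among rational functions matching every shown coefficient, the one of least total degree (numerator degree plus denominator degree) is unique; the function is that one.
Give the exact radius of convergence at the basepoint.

The radius of convergence is 1.

No rational of total degree below 5 reproduces all 8 coefficients; solving the [1/4] Pade equations on them gives f(θ) = 20*θ/(23*(θ - 1)*(θ + 10/7)**3), whose expansion matches every shown term.
Denominator factor (θ - 1): pole of order 1 at 1, modulus 1.
Denominator factor (θ + 10/7)^3: pole of order 3 at -10/7, modulus 10/7.
The radius of convergence is the smallest modulus among the singular points: 1.


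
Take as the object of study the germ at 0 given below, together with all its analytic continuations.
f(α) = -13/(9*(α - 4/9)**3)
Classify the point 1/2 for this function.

Denominator factors: α - 4/9 = 1/18 at α = 1/2 — none vanishes.
So the germ continues analytically to 1/2.

The point is a regular point.


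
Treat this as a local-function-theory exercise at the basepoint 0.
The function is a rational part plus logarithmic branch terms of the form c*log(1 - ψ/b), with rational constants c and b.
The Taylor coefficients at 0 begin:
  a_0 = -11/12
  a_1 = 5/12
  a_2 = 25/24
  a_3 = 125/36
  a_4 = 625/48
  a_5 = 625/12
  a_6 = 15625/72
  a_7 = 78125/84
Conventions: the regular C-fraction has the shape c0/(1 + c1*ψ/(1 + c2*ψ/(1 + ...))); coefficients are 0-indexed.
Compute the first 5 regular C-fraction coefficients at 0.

Taylor coefficients (read off): a_0 = -11/12, a_1 = 5/12, a_2 = 25/24, a_3 = 125/36, a_4 = 625/48.
c0 = a_0 = -11/12. Peel one level at a time: if S = 1 + c*ψ/S' with S'(0) = 1, then c is the ψ-coefficient of S and S' = c*ψ/(S - 1).
S_1 = c0/f = 1 + (5/11)*ψ + (325/242)*ψ^2 + ...; c1 = 5/11.
S_2 = c1*ψ/(S_1 - 1) = 1 + (-65/22)*ψ + (-25/12)*ψ^2 + ...; c2 = -65/22.
S_3 = c2*ψ/(S_2 - 1) = 1 + (-55/78)*ψ + (-1925/1521)*ψ^2 + ...; c3 = -55/78.
S_4 = c3*ψ/(S_3 - 1) = 1 + (-70/39)*ψ + ...; c4 = -70/39.

The regular C-fraction coefficients are [-11/12, 5/11, -65/22, -55/78, -70/39].


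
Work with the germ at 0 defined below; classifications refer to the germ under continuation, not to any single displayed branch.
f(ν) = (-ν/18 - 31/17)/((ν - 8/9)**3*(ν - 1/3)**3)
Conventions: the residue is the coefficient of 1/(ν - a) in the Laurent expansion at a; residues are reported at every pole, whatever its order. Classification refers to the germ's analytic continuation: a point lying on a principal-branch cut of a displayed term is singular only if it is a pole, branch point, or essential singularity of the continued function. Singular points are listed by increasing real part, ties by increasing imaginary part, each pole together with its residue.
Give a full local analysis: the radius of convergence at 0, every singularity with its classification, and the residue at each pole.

Denominator factor (ν - 8/9)^3: pole of order 3 at 8/9, modulus 8/9.
Denominator factor (ν - 1/3)^3: pole of order 3 at 1/3, modulus 1/3.
The radius of convergence is the smallest modulus among the singular points: 1/3.
At the order-3 pole 1/3 set g(ν) = (ν - (1/3))^3*f(ν) = (-ν/18 - 31/17)/(ν - 8/9)**3.
Order-3 pole: residue = g''(a)/2; g''(1/3) = 22375197/53125, so the residue is 22375197/106250.
At the order-3 pole 8/9 set g(ν) = (ν - (8/9))^3*f(ν) = (-ν/18 - 31/17)/(ν - 1/3)**3.
Order-3 pole: residue = g''(a)/2; g''(8/9) = -22375197/53125, so the residue is -22375197/106250.
List the singular points by increasing real part (a conjugate pair: the negative imaginary part first).

Radius of convergence at 0: 1/3.
At 1/3: a pole of order 3; residue 22375197/106250.
At 8/9: a pole of order 3; residue -22375197/106250.


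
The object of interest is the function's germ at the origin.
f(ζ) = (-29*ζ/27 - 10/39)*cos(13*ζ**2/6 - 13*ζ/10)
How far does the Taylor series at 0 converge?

The factor cos(13*ζ**2/6 - 13*ζ/10) is entire and contributes no finite singular point.
The polynomial part has no poles.
No finite singular points: the Taylor series at 0 converges everywhere.

The radius of convergence is infinite.


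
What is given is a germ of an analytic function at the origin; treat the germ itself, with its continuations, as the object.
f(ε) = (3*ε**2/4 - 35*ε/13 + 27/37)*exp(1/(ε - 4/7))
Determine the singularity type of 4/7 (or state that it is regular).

The point is an essential singularity.

The exponent 1/(ε - (4/7)) has a pole at 4/7, so exp(1/(ε - (4/7))) takes every nonzero value near it: an essential singularity (not a pole of any order).


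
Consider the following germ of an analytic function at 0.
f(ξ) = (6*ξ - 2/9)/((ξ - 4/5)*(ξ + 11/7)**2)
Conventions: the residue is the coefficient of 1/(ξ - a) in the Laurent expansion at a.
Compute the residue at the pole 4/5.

At the order-1 pole 4/5 set g(ξ) = (ξ - (4/5))*f(ξ) = (6*ξ - 2/9)/(ξ + 11/7)**2.
Simple pole: residue = g(a) at a = 4/5, which is 50470/62001.

The residue is 50470/62001.


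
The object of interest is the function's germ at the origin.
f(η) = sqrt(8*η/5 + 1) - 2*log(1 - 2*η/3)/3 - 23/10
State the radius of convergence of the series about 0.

The radius of convergence is 5/8.

Branch term (-2/3)*log(1 - η/(3/2)): its argument vanishes at η = 3/2, a logarithmic branch point, modulus 3/2.
Branch term (1)*sqrt(1 - η/(-5/8)): its argument vanishes at η = -5/8, a square-root branch point, modulus 5/8.
The radius of convergence is the smallest modulus among the singular points: 5/8.


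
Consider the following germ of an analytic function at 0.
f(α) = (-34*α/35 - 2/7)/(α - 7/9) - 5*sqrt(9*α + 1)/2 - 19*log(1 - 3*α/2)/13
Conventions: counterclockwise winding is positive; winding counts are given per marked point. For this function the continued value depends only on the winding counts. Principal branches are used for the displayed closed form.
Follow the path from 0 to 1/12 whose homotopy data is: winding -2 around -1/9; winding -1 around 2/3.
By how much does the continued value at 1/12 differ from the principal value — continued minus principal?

The rational part is single-valued and drops out of the difference; each branch term changes only by its own monodromy.
(-5/2)*sqrt(1 - α/(-1/9)): winding -2 is even, the square root returns to the same sheet, contribution 0.
(-19/13)*log(1 - α/(2/3)): each positive loop around 2/3 adds 2*pi*i to the log, so winding -1 contributes (-19/13)*(-1)*2*pi*i = (38/13)*pi*i.
Summing the contributions at α = 1/12 gives (38/13)*pi*i.

Continued minus principal equals (38/13)*pi*i.


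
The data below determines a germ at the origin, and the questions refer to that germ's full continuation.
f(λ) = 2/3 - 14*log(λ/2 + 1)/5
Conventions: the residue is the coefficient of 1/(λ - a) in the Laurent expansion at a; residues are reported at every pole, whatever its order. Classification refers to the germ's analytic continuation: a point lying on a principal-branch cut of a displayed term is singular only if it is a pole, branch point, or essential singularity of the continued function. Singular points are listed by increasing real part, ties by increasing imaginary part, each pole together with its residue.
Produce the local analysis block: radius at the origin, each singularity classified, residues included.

Radius of convergence at 0: 2.
At -2: a logarithmic branch point.

Branch term (-14/5)*log(1 - λ/(-2)): its argument vanishes at λ = -2, a logarithmic branch point, modulus 2.
The radius of convergence is the smallest modulus among the singular points: 2.
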